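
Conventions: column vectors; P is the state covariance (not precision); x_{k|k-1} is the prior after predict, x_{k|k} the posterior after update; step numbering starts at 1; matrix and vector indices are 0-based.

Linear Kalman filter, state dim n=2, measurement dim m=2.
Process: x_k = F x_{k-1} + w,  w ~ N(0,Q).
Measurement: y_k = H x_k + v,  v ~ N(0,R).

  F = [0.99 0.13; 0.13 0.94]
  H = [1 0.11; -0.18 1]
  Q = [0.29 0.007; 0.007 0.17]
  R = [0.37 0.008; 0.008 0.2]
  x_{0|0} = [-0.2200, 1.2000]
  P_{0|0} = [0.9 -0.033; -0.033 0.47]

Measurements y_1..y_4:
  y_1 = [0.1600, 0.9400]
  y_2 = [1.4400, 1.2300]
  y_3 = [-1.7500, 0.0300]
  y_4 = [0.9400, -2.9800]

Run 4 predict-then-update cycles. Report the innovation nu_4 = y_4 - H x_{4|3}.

step 1: x^-=[-0.0618, 1.0994]  P^-=[1.1715 0.1490; 0.1490 0.5924]  S=[1.5815 0.0083; 0.0083 0.7768]  K=[0.7516 -0.0877; 0.1316 0.7268]  nu=[0.1009, -0.1705]  x^+=[0.0290, 0.9887]  P^+=[0.2733 0.0377; 0.0377 0.1532]
step 2: x^-=[0.1572, 0.9332]  P^-=[0.5701 0.0966; 0.0966 0.3192]  S=[0.9652 0.0351; 0.0351 0.5029]  K=[0.6036 -0.0542; 0.1149 0.5921]  nu=[1.1801, 0.3251]  x^+=[0.8520, 1.2612]  P^+=[0.2192 0.0334; 0.0334 0.1254]
step 3: x^-=[1.0074, 1.2963]  P^-=[0.5156 0.0822; 0.0822 0.2926]  S=[0.9072 0.0280; 0.0280 0.4798]  K=[0.5800 -0.0559; 0.1084 0.5728]  nu=[-2.9000, -1.0850]  x^+=[-0.6140, 0.3603]  P^+=[0.2107 0.0314; 0.0314 0.1211]
step 4: x^-=[-0.5610, 0.2589]  P^-=[0.5066 0.0787; 0.0787 0.2882]  S=[0.8974 0.0256; 0.0256 0.4763]  K=[0.5758 -0.0573; 0.1067 0.5696]  nu=[1.4725, -3.3399]  x^+=[0.4782, -1.4865]  P^+=[0.2092 0.0308; 0.0308 0.1203]

innov = [1.4725, -3.3399]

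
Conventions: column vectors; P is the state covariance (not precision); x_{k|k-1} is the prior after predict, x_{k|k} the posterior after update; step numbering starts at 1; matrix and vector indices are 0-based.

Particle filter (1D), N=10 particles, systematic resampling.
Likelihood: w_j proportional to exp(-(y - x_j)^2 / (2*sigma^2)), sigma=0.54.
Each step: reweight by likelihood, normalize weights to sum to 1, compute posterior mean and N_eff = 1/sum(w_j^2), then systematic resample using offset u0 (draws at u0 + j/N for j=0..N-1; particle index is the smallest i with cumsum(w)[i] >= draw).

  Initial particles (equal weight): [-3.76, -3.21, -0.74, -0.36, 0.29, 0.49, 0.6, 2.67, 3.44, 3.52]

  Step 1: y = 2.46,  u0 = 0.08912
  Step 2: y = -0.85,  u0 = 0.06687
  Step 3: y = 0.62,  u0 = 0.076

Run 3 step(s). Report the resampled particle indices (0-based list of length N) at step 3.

step 1: w=[0.0000, 0.0000, 0.0000, 0.0000, 0.0002, 0.0010, 0.0021, 0.7302, 0.1517, 0.1147]  mean=2.8772  Neff=1.7563  idx=[7, 7, 7, 7, 7, 7, 7, 8, 9, 9]
step 2: w=[0.1429, 0.1429, 0.1429, 0.1429, 0.1429, 0.1429, 0.1429, 0.0000, 0.0000, 0.0000]  mean=2.6700  Neff=7.0001  idx=[0, 1, 1, 2, 3, 3, 4, 5, 6, 6]
step 3: w=[0.1000, 0.1000, 0.1000, 0.1000, 0.1000, 0.1000, 0.1000, 0.1000, 0.1000, 0.1000]  mean=2.6700  Neff=10.0000  idx=[0, 1, 2, 3, 4, 5, 6, 7, 8, 9]

resampled_idx = [0, 1, 2, 3, 4, 5, 6, 7, 8, 9]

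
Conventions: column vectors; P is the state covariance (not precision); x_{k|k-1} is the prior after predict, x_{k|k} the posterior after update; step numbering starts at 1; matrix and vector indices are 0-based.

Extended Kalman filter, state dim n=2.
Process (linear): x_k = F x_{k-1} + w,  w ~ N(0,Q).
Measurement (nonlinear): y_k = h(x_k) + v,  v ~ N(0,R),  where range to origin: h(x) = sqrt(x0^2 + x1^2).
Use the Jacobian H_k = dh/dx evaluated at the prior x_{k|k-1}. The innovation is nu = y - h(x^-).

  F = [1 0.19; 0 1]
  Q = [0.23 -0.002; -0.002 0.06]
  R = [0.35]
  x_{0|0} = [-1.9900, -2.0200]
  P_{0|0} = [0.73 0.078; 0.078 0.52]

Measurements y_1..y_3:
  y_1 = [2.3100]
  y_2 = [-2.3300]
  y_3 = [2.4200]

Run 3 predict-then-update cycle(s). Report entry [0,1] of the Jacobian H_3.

step 1: x^-=[-2.3738, -2.0200]  P^-=[1.0084 0.1748; 0.1748 0.5800]  H_jac=[-0.7616 -0.6481]  S=[1.3510]  K=[-0.6523; -0.3768]  nu=[-0.8069]  x^+=[-1.8474, -1.7160]  P^+=[0.4336 -0.1572; -0.1572 0.3882]
step 2: x^-=[-2.1735, -1.7160]  P^-=[0.6178 -0.0855; -0.0855 0.4482]  H_jac=[-0.7849 -0.6197]  S=[0.8196]  K=[-0.5271; -0.2571]  nu=[-5.0992]  x^+=[0.5141, -0.4052]  P^+=[0.3902 -0.1965; -0.1965 0.3941]
step 3: x^-=[0.4371, -0.4052]  P^-=[0.5597 -0.1236; -0.1236 0.4541]  H_jac=[0.7334 -0.6798]  S=[0.9842]  K=[0.5025; -0.4058]  nu=[1.8240]  x^+=[1.3536, -1.1453]  P^+=[0.3112 0.0770; 0.0770 0.2920]

H_jac[0,1] = -0.6798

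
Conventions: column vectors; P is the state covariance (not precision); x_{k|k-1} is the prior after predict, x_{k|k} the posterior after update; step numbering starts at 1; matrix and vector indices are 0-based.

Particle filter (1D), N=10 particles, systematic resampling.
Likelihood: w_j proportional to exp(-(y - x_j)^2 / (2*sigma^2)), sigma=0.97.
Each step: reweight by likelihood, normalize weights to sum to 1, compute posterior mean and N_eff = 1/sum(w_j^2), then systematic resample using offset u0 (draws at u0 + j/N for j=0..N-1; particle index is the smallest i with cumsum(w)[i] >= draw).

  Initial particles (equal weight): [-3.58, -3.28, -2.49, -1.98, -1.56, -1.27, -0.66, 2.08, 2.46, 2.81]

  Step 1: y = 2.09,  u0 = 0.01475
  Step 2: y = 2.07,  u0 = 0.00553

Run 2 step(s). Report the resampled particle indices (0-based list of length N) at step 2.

resampled_idx = [0, 0, 1, 2, 3, 4, 5, 6, 7, 8]

step 1: w=[0.0000, 0.0000, 0.0000, 0.0001, 0.0003, 0.0009, 0.0066, 0.3689, 0.3431, 0.2801]  mean=2.3922  Neff=3.0094  idx=[7, 7, 7, 7, 8, 8, 8, 8, 9, 9]
step 2: w=[0.1089, 0.1089, 0.1089, 0.1089, 0.1004, 0.1004, 0.1004, 0.1004, 0.0814, 0.0814]  mean=2.3515  Neff=9.9002  idx=[0, 0, 1, 2, 3, 4, 5, 6, 7, 8]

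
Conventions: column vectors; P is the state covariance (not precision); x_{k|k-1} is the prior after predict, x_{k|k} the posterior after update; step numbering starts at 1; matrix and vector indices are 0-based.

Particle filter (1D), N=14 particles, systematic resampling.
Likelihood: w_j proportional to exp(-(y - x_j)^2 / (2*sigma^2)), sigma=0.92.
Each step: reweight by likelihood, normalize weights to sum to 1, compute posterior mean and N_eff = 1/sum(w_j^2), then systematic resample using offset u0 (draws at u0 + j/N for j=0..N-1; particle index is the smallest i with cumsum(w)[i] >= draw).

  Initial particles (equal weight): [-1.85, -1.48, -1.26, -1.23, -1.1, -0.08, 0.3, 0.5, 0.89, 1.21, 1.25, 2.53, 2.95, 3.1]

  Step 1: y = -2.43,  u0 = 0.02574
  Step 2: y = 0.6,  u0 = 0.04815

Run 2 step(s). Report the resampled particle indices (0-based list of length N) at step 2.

resampled_idx = [2, 4, 5, 7, 7, 8, 9, 10, 10, 11, 12, 12, 13, 13]

step 1: w=[0.3048, 0.2181, 0.1656, 0.1588, 0.1308, 0.0142, 0.0046, 0.0023, 0.0006, 0.0001, 0.0001, 0.0000, 0.0000, 0.0000]  mean=-1.4322  Neff=4.7522  idx=[0, 0, 0, 0, 1, 1, 1, 2, 2, 2, 3, 3, 4, 4]
step 2: w=[0.0210, 0.0210, 0.0210, 0.0210, 0.0564, 0.0564, 0.0564, 0.0941, 0.0941, 0.0941, 0.1005, 0.1005, 0.1318, 0.1318]  mean=-1.2985  Neff=10.7740  idx=[2, 4, 5, 7, 7, 8, 9, 10, 10, 11, 12, 12, 13, 13]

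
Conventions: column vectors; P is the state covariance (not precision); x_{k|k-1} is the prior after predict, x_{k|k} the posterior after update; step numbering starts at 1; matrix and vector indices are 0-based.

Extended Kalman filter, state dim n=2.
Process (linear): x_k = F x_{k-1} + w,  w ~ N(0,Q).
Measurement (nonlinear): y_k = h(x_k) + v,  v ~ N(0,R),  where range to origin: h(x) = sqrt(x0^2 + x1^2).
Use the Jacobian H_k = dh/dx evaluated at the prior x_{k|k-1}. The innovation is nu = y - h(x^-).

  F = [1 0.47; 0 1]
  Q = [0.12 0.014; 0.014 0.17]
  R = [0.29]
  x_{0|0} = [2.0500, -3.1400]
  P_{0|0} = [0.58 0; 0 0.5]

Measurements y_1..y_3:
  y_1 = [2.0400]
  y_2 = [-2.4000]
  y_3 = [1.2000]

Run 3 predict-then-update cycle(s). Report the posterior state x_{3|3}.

step 1: x^-=[0.5742, -3.1400]  P^-=[0.8104 0.2490; 0.2490 0.6700]  H_jac=[0.1799 -0.9837]  S=[0.8764]  K=[-0.1131; -0.7009]  nu=[-1.1521]  x^+=[0.7045, -2.3325]  P^+=[0.7992 0.1795; 0.1795 0.2395]
step 2: x^-=[-0.3917, -2.3325]  P^-=[1.1409 0.3060; 0.3060 0.4095]  H_jac=[-0.1656 -0.9862]  S=[0.8195]  K=[-0.5989; -0.5546]  nu=[-4.7652]  x^+=[2.4620, 0.3102]  P^+=[0.8469 0.0339; 0.0339 0.1574]
step 3: x^-=[2.6078, 0.3102]  P^-=[1.0335 0.1218; 0.1218 0.3274]  H_jac=[0.9930 0.1181]  S=[1.3423]  K=[0.7753; 0.1189]  nu=[-1.4262]  x^+=[1.5020, 0.1406]  P^+=[0.2267 -0.0019; -0.0019 0.3084]

x_post = [1.5020, 0.1406]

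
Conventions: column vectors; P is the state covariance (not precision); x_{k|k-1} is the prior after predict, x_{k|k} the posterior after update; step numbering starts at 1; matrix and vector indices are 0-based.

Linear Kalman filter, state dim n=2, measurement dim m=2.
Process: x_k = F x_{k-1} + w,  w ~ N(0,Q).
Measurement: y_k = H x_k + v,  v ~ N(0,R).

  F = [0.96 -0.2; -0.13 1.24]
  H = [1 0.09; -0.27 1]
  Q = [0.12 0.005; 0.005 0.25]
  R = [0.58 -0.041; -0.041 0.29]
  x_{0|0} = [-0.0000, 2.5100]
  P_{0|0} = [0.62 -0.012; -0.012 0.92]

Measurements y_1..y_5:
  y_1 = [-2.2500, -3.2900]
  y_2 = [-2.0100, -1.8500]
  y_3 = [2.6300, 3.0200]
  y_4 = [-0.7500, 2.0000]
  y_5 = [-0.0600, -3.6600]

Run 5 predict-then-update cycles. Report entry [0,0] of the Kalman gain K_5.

step 1: x^-=[-0.5020, 3.1124]  P^-=[0.7328 -0.3151; -0.3151 1.6789]  S=[1.2697 -0.3952; -0.3952 2.1925]  K=[0.5106 -0.1419; 0.1285 0.8277]  nu=[-2.0281, -6.5379]  x^+=[-0.6098, -2.5597]  P^+=[0.3003 0.0190; 0.0190 0.2399]
step 2: x^-=[-0.0734, -3.0948]  P^-=[0.3990 -0.0689; -0.0689 0.6178]  S=[0.9717 -0.1603; -0.1603 0.9741]  K=[0.3848 -0.1180; 0.0968 0.6693]  nu=[-1.6581, 1.2249]  x^+=[-0.8560, -2.4354]  P^+=[0.2270 0.0113; 0.0113 0.1932]
step 3: x^-=[-0.3347, -2.9086]  P^-=[0.3326 -0.0575; -0.0575 0.5472]  S=[0.9067 -0.1376; -0.1376 0.8925]  K=[0.3441 -0.1120; 0.0887 0.6442]  nu=[3.2265, 5.8383]  x^+=[0.1220, 1.1386]  P^+=[0.2034 0.0084; 0.0084 0.1854]
step 4: x^-=[-0.1106, 1.3960]  P^-=[0.3117 -0.0562; -0.0562 0.5359]  S=[0.8859 -0.1318; -0.1318 0.8789]  K=[0.3297 -0.1103; 0.0862 0.6399]  nu=[-0.7651, 0.5742]  x^+=[-0.4261, 1.6974]  P^+=[0.1951 0.0072; 0.0072 0.1840]
step 5: x^-=[-0.7486, 2.1602]  P^-=[0.3044 -0.0562; -0.0562 0.5338]  S=[0.8786 -0.1300; -0.1300 0.8764]  K=[0.3245 -0.1098; 0.0853 0.6391]  nu=[0.4942, -6.0223]  x^+=[0.0731, -1.6466]  P^+=[0.1921 0.0067; 0.0067 0.1837]

K[0,0] = 0.3245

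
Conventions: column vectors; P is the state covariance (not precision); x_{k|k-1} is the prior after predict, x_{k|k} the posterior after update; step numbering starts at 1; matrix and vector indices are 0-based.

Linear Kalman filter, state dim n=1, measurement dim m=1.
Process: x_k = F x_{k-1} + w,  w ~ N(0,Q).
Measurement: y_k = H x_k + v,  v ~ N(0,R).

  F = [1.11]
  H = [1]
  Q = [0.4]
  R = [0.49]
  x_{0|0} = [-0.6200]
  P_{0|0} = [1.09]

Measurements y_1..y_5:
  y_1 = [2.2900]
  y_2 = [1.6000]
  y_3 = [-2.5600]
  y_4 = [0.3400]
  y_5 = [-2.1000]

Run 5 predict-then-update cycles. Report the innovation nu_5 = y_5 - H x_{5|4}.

innov = [-1.9184]

step 1: x^-=[-0.6882]  P^-=[1.7430]  S=[2.2330]  K=[0.7806]  nu=[2.9782]  x^+=[1.6365]  P^+=[0.3825]
step 2: x^-=[1.8165]  P^-=[0.8712]  S=[1.3612]  K=[0.6400]  nu=[-0.2165]  x^+=[1.6779]  P^+=[0.3136]
step 3: x^-=[1.8625]  P^-=[0.7864]  S=[1.2764]  K=[0.6161]  nu=[-4.4225]  x^+=[-0.8622]  P^+=[0.3019]
step 4: x^-=[-0.9571]  P^-=[0.7720]  S=[1.2620]  K=[0.6117]  nu=[1.2971]  x^+=[-0.1636]  P^+=[0.2997]
step 5: x^-=[-0.1816]  P^-=[0.7693]  S=[1.2593]  K=[0.6109]  nu=[-1.9184]  x^+=[-1.3536]  P^+=[0.2993]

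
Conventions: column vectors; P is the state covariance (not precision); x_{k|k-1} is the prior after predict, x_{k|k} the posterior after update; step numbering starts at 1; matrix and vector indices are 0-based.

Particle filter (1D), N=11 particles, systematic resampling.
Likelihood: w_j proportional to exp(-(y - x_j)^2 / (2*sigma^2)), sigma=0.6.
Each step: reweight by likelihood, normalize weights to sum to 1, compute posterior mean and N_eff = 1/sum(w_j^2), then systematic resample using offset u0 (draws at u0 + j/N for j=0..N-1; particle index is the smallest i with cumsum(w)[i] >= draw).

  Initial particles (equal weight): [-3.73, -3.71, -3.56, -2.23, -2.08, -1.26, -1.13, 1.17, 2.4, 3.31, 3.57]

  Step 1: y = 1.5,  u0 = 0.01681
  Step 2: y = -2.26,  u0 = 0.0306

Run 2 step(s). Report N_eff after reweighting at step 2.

N_eff = 8.0000

step 1: w=[0.0000, 0.0000, 0.0000, 0.0000, 0.0000, 0.0000, 0.0001, 0.7178, 0.2711, 0.0088, 0.0022]  mean=1.5274  Neff=1.6982  idx=[7, 7, 7, 7, 7, 7, 7, 7, 8, 8, 8]
step 2: w=[0.1250, 0.1250, 0.1250, 0.1250, 0.1250, 0.1250, 0.1250, 0.1250, 0.0000, 0.0000, 0.0000]  mean=1.1700  Neff=8.0000  idx=[0, 0, 1, 2, 3, 3, 4, 5, 6, 6, 7]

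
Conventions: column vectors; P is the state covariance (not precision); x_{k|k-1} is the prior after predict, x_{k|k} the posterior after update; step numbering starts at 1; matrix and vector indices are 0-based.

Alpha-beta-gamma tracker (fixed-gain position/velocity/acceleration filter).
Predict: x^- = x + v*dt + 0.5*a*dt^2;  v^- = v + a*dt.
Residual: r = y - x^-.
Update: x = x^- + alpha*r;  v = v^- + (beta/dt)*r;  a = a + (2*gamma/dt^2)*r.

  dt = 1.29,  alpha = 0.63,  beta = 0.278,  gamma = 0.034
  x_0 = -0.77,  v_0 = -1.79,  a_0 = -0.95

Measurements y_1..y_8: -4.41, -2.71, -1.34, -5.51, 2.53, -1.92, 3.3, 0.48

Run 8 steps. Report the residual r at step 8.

step 1: x_pred=-3.8695  r=-0.5405  x^+=-4.2100  v^+=-3.1320  a^+=-0.9721
step 2: x_pred=-9.0591  r=6.3491  x^+=-5.0592  v^+=-3.0177  a^+=-0.7126
step 3: x_pred=-9.5450  r=8.2050  x^+=-4.3758  v^+=-2.1688  a^+=-0.3774
step 4: x_pred=-7.4876  r=1.9776  x^+=-6.2417  v^+=-2.2294  a^+=-0.2966
step 5: x_pred=-9.3644  r=11.8944  x^+=-1.8709  v^+=-0.0487  a^+=0.1895
step 6: x_pred=-1.7761  r=-0.1439  x^+=-1.8668  v^+=0.1647  a^+=0.1836
step 7: x_pred=-1.5015  r=4.8015  x^+=1.5235  v^+=1.4363  a^+=0.3798
step 8: x_pred=3.6923  r=-3.2123  x^+=1.6686  v^+=1.2340  a^+=0.2485

resid = -3.2123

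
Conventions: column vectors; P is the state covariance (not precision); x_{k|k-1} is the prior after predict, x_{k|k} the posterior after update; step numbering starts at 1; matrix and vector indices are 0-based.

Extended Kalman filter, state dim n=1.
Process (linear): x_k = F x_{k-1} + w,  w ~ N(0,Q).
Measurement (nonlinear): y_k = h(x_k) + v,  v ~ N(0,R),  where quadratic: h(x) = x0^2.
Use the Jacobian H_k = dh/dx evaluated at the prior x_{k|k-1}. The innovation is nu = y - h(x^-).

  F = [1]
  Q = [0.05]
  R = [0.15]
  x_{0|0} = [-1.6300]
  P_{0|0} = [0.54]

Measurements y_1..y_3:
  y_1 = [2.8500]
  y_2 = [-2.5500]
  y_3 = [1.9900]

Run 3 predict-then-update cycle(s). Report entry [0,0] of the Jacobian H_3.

H_jac[0,0] = -0.7242

step 1: x^-=[-1.6300]  P^-=[0.5900]  H_jac=[-3.2600]  S=[6.4203]  K=[-0.2996]  nu=[0.1931]  x^+=[-1.6878]  P^+=[0.0138]
step 2: x^-=[-1.6878]  P^-=[0.0638]  H_jac=[-3.3757]  S=[0.8768]  K=[-0.2456]  nu=[-5.3988]  x^+=[-0.3621]  P^+=[0.0109]
step 3: x^-=[-0.3621]  P^-=[0.0609]  H_jac=[-0.7242]  S=[0.1819]  K=[-0.2425]  nu=[1.8589]  x^+=[-0.8128]  P^+=[0.0502]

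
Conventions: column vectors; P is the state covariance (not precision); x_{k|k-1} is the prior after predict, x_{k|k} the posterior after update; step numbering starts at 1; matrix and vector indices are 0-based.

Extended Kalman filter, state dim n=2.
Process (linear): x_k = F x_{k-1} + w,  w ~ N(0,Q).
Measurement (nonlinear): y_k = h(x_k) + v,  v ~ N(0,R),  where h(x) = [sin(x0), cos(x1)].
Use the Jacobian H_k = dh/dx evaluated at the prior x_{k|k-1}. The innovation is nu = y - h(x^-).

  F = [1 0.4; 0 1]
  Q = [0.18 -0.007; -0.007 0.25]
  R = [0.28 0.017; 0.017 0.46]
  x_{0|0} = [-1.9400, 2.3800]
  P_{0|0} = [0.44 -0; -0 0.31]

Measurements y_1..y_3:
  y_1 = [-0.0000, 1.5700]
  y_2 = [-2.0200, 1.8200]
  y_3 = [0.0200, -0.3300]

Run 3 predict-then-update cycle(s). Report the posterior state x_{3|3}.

x_post = [-1.0841, 0.6184]

step 1: x^-=[-0.9880, 2.3800]  P^-=[0.6696 0.1170; 0.1170 0.5600]  H_jac=[0.5504 0.0000; 0.0000 -0.6901]  S=[0.4828 -0.0274; -0.0274 0.7267]  K=[0.7586 -0.0825; 0.1034 -0.5279]  nu=[0.8349, 2.2937]  x^+=[-0.5438, 1.2555]  P^+=[0.3834 0.0363; 0.0363 0.3493]
step 2: x^-=[-0.0416, 1.2555]  P^-=[0.6483 0.1690; 0.1690 0.5993]  H_jac=[0.9991 0.0000; 0.0000 -0.9507]  S=[0.9272 -0.1435; -0.1435 1.0017]  K=[0.6891 -0.0617; 0.0962 -0.5550]  nu=[-1.9784, 1.5099]  x^+=[-1.4980, 0.2271]  P^+=[0.1921 0.0175; 0.0175 0.2668]
step 3: x^-=[-1.4071, 0.2271]  P^-=[0.4288 0.1173; 0.1173 0.5168]  H_jac=[0.1629 0.0000; 0.0000 -0.2251]  S=[0.2914 0.0127; 0.0127 0.4862]  K=[0.2424 -0.0606; 0.0761 -0.2413]  nu=[1.0066, -1.3043]  x^+=[-1.0841, 0.6184]  P^+=[0.4102 0.1056; 0.1056 0.4873]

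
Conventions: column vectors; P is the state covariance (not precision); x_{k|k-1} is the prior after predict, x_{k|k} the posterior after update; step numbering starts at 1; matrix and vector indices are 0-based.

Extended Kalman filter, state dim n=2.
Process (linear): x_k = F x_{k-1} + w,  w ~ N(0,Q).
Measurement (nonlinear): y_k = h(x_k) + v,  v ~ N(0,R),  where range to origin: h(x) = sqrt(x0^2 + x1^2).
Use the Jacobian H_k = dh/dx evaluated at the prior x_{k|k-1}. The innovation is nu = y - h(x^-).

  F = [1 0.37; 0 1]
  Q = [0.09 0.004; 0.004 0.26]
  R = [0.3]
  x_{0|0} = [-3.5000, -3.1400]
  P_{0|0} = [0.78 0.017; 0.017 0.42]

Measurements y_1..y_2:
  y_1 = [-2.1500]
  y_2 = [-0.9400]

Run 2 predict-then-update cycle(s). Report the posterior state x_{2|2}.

x_post = [-0.3094, 0.0920]

step 1: x^-=[-4.6618, -3.1400]  P^-=[0.9401 0.1764; 0.1764 0.6800]  H_jac=[-0.8294 -0.5587]  S=[1.3224]  K=[-0.6641; -0.3979]  nu=[-7.7707]  x^+=[0.4990, -0.0480]  P^+=[0.3568 -0.1731; -0.1731 0.4706]
step 2: x^-=[0.4813, -0.0480]  P^-=[0.3832 0.0051; 0.0051 0.7306]  H_jac=[0.9951 -0.0992]  S=[0.6856]  K=[0.5554; -0.0983]  nu=[-1.4237]  x^+=[-0.3094, 0.0920]  P^+=[0.1717 0.0425; 0.0425 0.7240]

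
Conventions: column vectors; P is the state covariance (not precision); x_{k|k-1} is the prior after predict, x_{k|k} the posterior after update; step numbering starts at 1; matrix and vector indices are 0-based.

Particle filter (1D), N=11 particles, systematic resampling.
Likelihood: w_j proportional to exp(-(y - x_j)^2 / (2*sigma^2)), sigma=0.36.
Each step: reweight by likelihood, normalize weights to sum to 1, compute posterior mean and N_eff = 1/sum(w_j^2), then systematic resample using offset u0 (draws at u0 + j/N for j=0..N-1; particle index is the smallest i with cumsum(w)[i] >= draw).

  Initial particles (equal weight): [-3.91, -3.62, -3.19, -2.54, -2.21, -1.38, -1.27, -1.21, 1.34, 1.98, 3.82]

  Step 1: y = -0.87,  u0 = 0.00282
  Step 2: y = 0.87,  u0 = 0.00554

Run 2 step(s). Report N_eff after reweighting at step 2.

N_eff = 7.0516

step 1: w=[0.0000, 0.0000, 0.0000, 0.0000, 0.0006, 0.2369, 0.3486, 0.4138, 0.0000, 0.0000, 0.0000]  mean=-1.2719  Neff=2.8662  idx=[5, 5, 5, 6, 6, 6, 6, 7, 7, 7, 7]
step 2: w=[0.0103, 0.0103, 0.0103, 0.0663, 0.0663, 0.0663, 0.0663, 0.1760, 0.1760, 0.1760, 0.1760]  mean=-1.2312  Neff=7.0516  idx=[0, 3, 5, 6, 7, 7, 8, 8, 9, 9, 10]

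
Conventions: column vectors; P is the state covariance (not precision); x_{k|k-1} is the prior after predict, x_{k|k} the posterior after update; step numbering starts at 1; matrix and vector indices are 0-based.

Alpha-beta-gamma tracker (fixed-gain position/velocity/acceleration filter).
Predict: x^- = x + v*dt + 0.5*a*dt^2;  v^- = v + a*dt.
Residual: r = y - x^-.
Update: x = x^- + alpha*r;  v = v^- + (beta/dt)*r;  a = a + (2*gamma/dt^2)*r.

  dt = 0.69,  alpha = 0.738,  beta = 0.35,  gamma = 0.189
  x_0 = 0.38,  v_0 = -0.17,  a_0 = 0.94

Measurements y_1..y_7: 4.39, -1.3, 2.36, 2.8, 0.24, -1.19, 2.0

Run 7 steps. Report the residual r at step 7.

step 1: x_pred=0.4865  r=3.9035  x^+=3.3673  v^+=2.4587  a^+=4.0392
step 2: x_pred=6.0253  r=-7.3253  x^+=0.6192  v^+=1.5300  a^+=-1.7767
step 3: x_pred=1.2520  r=1.1080  x^+=2.0697  v^+=0.8661  a^+=-0.8970
step 4: x_pred=2.4538  r=0.3462  x^+=2.7093  v^+=0.4228  a^+=-0.6221
step 5: x_pred=2.8529  r=-2.6129  x^+=0.9246  v^+=-1.3318  a^+=-2.6966
step 6: x_pred=-0.6363  r=-0.5537  x^+=-1.0449  v^+=-3.4734  a^+=-3.1362
step 7: x_pred=-4.1882  r=6.1882  x^+=0.3787  v^+=-2.4985  a^+=1.7768

resid = 6.1882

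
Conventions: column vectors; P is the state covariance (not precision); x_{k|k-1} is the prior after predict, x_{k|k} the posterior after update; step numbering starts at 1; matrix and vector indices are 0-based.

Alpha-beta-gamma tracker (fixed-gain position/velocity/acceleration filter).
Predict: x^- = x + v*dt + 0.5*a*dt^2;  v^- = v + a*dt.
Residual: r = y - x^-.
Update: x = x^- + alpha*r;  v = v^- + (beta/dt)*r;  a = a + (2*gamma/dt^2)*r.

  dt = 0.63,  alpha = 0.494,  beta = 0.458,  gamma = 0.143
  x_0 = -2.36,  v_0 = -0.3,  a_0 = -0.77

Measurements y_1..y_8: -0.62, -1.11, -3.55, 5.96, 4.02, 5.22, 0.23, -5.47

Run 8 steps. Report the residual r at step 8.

step 1: x_pred=-2.7018  r=2.0818  x^+=-1.6734  v^+=0.7283  a^+=0.7301
step 2: x_pred=-1.0696  r=-0.0404  x^+=-1.0896  v^+=1.1590  a^+=0.7010
step 3: x_pred=-0.2203  r=-3.3297  x^+=-1.8652  v^+=-0.8200  a^+=-1.6983
step 4: x_pred=-2.7188  r=8.6788  x^+=1.5685  v^+=4.4194  a^+=4.5555
step 5: x_pred=5.2568  r=-1.2368  x^+=4.6458  v^+=6.3903  a^+=3.6643
step 6: x_pred=9.3989  r=-4.1789  x^+=7.3345  v^+=5.6608  a^+=0.6531
step 7: x_pred=11.0304  r=-10.8004  x^+=5.6950  v^+=-1.7795  a^+=-7.1295
step 8: x_pred=3.1591  r=-8.6291  x^+=-1.1037  v^+=-12.5443  a^+=-13.3475

resid = -8.6291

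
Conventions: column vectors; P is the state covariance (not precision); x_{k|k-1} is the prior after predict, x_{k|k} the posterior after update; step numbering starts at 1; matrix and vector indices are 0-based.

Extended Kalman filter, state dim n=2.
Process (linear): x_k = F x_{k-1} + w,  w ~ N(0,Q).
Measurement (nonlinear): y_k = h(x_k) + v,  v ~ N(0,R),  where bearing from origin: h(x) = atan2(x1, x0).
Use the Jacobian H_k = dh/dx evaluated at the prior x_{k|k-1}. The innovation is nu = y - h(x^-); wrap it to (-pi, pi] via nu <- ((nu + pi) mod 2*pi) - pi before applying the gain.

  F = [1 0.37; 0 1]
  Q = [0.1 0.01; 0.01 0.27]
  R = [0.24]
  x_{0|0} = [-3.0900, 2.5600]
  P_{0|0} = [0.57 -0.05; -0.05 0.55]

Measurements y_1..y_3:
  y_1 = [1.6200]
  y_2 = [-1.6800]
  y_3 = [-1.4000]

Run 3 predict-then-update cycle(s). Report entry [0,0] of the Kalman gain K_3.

K[0,0] = -0.7563

step 1: x^-=[-2.1428, 2.5600]  P^-=[0.7083 0.1635; 0.1635 0.8200]  H_jac=[-0.2297 -0.1923]  S=[0.3221]  K=[-0.6027; -0.6060]  nu=[-0.6477]  x^+=[-1.7525, 2.9525]  P^+=[0.5913 0.0459; 0.0459 0.7017]
step 2: x^-=[-0.6600, 2.9525]  P^-=[0.8213 0.3155; 0.3155 0.9717]  H_jac=[-0.3226 -0.0721]  S=[0.3452]  K=[-0.8334; -0.4978]  nu=[2.8125]  x^+=[-3.0039, 1.5525]  P^+=[0.5815 0.1723; 0.1723 0.8862]
step 3: x^-=[-2.4295, 1.5525]  P^-=[0.9303 0.5102; 0.5102 1.1562]  H_jac=[-0.1868 -0.2923]  S=[0.4269]  K=[-0.7563; -1.0147]  nu=[2.3102]  x^+=[-4.1766, -0.7917]  P^+=[0.6862 0.1826; 0.1826 0.7166]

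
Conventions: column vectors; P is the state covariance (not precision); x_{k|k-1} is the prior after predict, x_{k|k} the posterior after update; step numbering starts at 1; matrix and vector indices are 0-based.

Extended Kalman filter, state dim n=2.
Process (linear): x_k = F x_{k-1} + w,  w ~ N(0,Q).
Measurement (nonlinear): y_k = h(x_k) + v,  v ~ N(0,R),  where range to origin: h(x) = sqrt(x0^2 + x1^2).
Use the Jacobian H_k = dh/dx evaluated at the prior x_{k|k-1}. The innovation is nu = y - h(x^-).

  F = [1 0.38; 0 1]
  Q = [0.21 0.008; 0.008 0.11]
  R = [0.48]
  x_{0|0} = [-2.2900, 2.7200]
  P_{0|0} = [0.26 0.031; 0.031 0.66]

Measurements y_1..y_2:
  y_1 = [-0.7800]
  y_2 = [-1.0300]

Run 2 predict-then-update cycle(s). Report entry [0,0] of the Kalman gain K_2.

step 1: x^-=[-1.2564, 2.7200]  P^-=[0.5889 0.2898; 0.2898 0.7700]  H_jac=[-0.4193 0.9078]  S=[0.9975]  K=[0.0162; 0.5790]  nu=[-3.7762]  x^+=[-1.3176, 0.5338]  P^+=[0.5886 0.2804; 0.2804 0.4357]
step 2: x^-=[-1.1147, 0.5338]  P^-=[1.0746 0.4540; 0.4540 0.5457]  H_jac=[-0.9019 0.4319]  S=[1.1023]  K=[-0.7014; -0.1577]  nu=[-2.2659]  x^+=[0.4747, 0.8911]  P^+=[0.5323 0.3321; 0.3321 0.5182]

K[0,0] = -0.7014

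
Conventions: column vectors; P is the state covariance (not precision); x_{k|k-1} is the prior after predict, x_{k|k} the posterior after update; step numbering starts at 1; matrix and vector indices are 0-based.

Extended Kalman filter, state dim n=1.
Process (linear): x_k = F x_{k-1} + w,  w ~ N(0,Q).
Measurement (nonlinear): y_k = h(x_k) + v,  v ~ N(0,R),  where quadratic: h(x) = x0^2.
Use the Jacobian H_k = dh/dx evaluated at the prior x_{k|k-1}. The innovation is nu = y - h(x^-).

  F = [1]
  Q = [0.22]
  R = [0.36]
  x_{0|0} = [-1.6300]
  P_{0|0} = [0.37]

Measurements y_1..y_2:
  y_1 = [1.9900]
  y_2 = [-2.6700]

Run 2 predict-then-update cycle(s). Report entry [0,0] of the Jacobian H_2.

H_jac[0,0] = -2.8731

step 1: x^-=[-1.6300]  P^-=[0.5900]  H_jac=[-3.2600]  S=[6.6303]  K=[-0.2901]  nu=[-0.6669]  x^+=[-1.4365]  P^+=[0.0320]
step 2: x^-=[-1.4365]  P^-=[0.2520]  H_jac=[-2.8731]  S=[2.4404]  K=[-0.2967]  nu=[-4.7336]  x^+=[-0.0320]  P^+=[0.0372]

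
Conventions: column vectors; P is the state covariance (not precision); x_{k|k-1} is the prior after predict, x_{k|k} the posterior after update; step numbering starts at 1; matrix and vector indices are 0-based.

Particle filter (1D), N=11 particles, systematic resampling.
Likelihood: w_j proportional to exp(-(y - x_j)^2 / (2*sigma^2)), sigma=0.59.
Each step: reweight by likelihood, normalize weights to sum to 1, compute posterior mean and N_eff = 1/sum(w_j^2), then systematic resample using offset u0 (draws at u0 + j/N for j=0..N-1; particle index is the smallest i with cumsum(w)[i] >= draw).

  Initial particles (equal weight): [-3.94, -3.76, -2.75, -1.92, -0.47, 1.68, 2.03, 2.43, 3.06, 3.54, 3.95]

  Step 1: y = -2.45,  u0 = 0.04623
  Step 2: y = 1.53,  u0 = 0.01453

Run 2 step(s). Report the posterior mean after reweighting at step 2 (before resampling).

post_mean = -1.9201

step 1: w=[0.0246, 0.0507, 0.5241, 0.3984, 0.0021, 0.0000, 0.0000, 0.0000, 0.0000, 0.0000, 0.0000]  mean=-2.4949  Neff=2.2902  idx=[1, 2, 2, 2, 2, 2, 2, 3, 3, 3, 3]
step 2: w=[0.0000, 0.0000, 0.0000, 0.0000, 0.0000, 0.0000, 0.0000, 0.2500, 0.2500, 0.2500, 0.2500]  mean=-1.9201  Neff=4.0012  idx=[7, 7, 7, 8, 8, 8, 9, 9, 9, 10, 10]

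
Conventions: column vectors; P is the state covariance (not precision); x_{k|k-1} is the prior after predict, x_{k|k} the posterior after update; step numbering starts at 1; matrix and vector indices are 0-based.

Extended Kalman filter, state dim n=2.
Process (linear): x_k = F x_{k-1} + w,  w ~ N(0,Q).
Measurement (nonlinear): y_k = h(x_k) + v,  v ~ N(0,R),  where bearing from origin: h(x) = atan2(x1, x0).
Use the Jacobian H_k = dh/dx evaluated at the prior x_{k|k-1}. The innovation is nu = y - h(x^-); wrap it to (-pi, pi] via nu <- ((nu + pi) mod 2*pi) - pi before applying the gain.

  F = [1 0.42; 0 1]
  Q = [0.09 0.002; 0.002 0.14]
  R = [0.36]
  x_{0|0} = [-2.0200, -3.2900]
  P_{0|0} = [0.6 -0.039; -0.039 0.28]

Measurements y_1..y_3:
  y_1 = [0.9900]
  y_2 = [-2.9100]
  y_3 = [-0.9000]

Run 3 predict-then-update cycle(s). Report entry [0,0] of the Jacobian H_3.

H_jac[0,0] = 0.0560

step 1: x^-=[-3.4018, -3.2900]  P^-=[0.7066 0.0806; 0.0806 0.4200]  H_jac=[0.1469 -0.1519]  S=[0.3813]  K=[0.2401; -0.1362]  nu=[-2.9203]  x^+=[-4.1030, -2.8921]  P^+=[0.6846 0.0931; 0.0931 0.4129]
step 2: x^-=[-5.3177, -2.8921]  P^-=[0.9257 0.2685; 0.2685 0.5529]  H_jac=[0.0789 -0.1451]  S=[0.3713]  K=[0.0918; -0.1591]  nu=[-0.2665]  x^+=[-5.3421, -2.8497]  P^+=[0.9225 0.2739; 0.2739 0.5435]
step 3: x^-=[-6.5390, -2.8497]  P^-=[1.3385 0.5042; 0.5042 0.6835]  H_jac=[0.0560 -0.1285]  S=[0.3682]  K=[0.0276; -0.1619]  nu=[1.8306]  x^+=[-6.4885, -3.1461]  P^+=[1.3382 0.5059; 0.5059 0.6739]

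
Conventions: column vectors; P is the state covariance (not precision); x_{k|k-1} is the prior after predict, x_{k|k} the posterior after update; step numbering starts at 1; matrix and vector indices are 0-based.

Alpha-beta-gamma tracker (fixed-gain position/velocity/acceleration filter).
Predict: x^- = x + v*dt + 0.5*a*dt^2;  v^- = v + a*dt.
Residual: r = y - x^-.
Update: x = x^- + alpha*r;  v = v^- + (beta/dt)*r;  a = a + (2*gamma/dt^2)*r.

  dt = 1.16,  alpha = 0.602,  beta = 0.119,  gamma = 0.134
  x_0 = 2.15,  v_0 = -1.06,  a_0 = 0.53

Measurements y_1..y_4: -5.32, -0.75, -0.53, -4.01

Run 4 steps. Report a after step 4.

a_post = 0.5000

step 1: x_pred=1.2770  r=-6.5970  x^+=-2.6944  v^+=-1.1220  a^+=-0.7839
step 2: x_pred=-4.5233  r=3.7733  x^+=-2.2518  v^+=-1.6442  a^+=-0.0324
step 3: x_pred=-4.1808  r=3.6508  x^+=-1.9830  v^+=-1.3072  a^+=0.6947
step 4: x_pred=-3.0320  r=-0.9780  x^+=-3.6208  v^+=-0.6017  a^+=0.5000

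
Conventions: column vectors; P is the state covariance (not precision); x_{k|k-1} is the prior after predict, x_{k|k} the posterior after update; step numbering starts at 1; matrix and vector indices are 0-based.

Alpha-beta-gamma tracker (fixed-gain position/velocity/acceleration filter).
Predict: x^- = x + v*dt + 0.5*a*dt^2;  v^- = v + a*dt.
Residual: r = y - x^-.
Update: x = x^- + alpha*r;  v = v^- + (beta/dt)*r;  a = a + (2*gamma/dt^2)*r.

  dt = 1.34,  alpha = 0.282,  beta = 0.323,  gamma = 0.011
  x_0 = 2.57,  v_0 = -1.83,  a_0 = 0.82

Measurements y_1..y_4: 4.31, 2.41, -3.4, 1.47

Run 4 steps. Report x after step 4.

step 1: x_pred=0.8540  r=3.4560  x^+=1.8286  v^+=0.1019  a^+=0.8623
step 2: x_pred=2.7393  r=-0.3293  x^+=2.6464  v^+=1.1780  a^+=0.8583
step 3: x_pred=4.9956  r=-8.3956  x^+=2.6280  v^+=0.3044  a^+=0.7554
step 4: x_pred=3.7142  r=-2.2442  x^+=3.0813  v^+=0.7758  a^+=0.7279

x_post = 3.0813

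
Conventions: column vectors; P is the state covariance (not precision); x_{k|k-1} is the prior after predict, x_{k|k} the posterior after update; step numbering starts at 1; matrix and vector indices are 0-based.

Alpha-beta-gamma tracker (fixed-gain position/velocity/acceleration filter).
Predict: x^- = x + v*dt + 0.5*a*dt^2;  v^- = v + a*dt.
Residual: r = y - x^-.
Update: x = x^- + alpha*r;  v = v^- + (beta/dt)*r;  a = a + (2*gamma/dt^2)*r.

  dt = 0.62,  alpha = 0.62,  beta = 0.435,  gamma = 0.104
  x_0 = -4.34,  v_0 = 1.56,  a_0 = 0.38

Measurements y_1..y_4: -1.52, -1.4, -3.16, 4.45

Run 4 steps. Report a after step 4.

a_post = 1.6418

step 1: x_pred=-3.2998  r=1.7798  x^+=-2.1963  v^+=3.0443  a^+=1.3430
step 2: x_pred=-0.0507  r=-1.3493  x^+=-0.8873  v^+=2.9303  a^+=0.6129
step 3: x_pred=1.0473  r=-4.2073  x^+=-1.5612  v^+=0.3584  a^+=-1.6637
step 4: x_pred=-1.6588  r=6.1088  x^+=2.1287  v^+=3.6129  a^+=1.6418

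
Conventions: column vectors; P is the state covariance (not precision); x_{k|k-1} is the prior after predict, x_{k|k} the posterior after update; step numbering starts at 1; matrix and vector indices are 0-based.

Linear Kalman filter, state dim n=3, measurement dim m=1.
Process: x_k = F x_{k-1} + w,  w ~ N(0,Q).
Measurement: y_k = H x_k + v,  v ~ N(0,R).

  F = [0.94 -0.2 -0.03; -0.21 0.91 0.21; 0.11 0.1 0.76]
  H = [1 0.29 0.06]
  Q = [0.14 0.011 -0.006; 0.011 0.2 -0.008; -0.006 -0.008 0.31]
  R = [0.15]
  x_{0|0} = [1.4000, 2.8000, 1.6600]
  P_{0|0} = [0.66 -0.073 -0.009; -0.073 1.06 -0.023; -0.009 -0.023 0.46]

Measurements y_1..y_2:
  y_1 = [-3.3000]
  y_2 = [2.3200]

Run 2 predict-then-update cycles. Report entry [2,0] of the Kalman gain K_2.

step 1: x^-=[0.7062, 2.6026, 1.6956]  P^-=[0.7937 -0.3809 0.0225; -0.3809 1.1471 0.1257; 0.0225 0.1257 0.5877]  S=[0.8284]  K=[0.8263; -0.0491; 0.1137]  nu=[-4.8627]  x^+=[-3.3121, 2.8412, 1.1428]  P^+=[0.2280 -0.3473 -0.0554; -0.3473 1.1451 0.1303; -0.0554 0.1303 0.5770]
step 2: x^-=[-3.7159, 3.5211, 0.7883]  P^-=[0.5230 -0.5780 -0.1031; -0.5780 1.3712 0.2560; -0.1031 0.2560 0.6604]  S=[0.4520]  K=[0.7726; -0.3650; 0.0239]  nu=[4.9675]  x^+=[0.1219, 1.7080, 0.9071]  P^+=[0.2532 -0.4505 -0.1114; -0.4505 1.3109 0.2599; -0.1114 0.2599 0.6601]

K[2,0] = 0.0239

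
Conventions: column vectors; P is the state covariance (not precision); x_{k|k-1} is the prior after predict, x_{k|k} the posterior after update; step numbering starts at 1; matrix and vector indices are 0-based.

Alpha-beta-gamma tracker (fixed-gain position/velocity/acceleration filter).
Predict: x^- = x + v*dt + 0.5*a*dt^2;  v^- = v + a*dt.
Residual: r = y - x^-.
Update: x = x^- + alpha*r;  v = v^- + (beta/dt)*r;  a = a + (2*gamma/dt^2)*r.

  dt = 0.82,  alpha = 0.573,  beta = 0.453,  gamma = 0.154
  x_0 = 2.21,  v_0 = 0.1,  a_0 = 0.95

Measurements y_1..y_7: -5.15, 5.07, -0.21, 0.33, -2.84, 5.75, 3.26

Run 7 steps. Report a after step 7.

step 1: x_pred=2.6114  r=-7.7614  x^+=-1.8359  v^+=-3.4087  a^+=-2.6052
step 2: x_pred=-5.5069  r=10.5769  x^+=0.5537  v^+=0.2981  a^+=2.2397
step 3: x_pred=1.5511  r=-1.7611  x^+=0.5420  v^+=1.1617  a^+=1.4330
step 4: x_pred=1.9764  r=-1.6464  x^+=1.0330  v^+=1.4272  a^+=0.6788
step 5: x_pred=2.4316  r=-5.2716  x^+=-0.5890  v^+=-0.9283  a^+=-1.7359
step 6: x_pred=-1.9339  r=7.6839  x^+=2.4690  v^+=1.8931  a^+=1.7838
step 7: x_pred=4.6210  r=-1.3610  x^+=3.8412  v^+=2.6039  a^+=1.1604

a_post = 1.1604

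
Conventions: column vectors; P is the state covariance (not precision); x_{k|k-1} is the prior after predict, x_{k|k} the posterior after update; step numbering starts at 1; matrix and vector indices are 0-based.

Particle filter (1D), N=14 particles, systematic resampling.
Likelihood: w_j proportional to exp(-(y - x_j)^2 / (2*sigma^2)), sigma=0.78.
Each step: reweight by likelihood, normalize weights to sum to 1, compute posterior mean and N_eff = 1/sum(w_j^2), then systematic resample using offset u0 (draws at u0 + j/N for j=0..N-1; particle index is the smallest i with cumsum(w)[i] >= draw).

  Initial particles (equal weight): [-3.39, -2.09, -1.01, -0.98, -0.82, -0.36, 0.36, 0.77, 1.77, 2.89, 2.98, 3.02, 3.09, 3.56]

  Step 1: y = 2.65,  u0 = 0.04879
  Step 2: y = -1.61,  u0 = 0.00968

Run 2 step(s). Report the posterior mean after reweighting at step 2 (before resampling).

step 1: w=[0.0000, 0.0000, 0.0000, 0.0000, 0.0000, 0.0001, 0.0028, 0.0116, 0.1121, 0.2021, 0.1938, 0.1894, 0.1807, 0.1073]  mean=2.8822  Neff=5.8430  idx=[8, 8, 9, 9, 10, 10, 10, 11, 11, 11, 12, 12, 13, 13]
step 2: w=[0.4991, 0.4991, 0.0004, 0.0004, 0.0002, 0.0002, 0.0002, 0.0001, 0.0001, 0.0001, 0.0001, 0.0001, 0.0000, 0.0000]  mean=1.7722  Neff=2.0072  idx=[0, 0, 0, 0, 0, 0, 0, 1, 1, 1, 1, 1, 1, 1]

post_mean = 1.7722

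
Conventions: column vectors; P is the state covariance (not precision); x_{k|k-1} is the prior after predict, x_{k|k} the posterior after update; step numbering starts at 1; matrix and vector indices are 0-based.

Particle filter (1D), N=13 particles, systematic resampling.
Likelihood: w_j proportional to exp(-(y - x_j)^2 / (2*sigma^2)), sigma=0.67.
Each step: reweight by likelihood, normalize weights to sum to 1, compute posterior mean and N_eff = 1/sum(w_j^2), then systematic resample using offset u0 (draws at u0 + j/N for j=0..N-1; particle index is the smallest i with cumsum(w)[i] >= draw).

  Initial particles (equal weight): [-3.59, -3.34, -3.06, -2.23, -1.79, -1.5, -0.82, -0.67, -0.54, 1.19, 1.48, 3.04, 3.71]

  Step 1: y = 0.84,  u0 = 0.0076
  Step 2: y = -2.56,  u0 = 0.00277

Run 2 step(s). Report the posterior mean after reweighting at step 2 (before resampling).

step 1: w=[0.0000, 0.0000, 0.0000, 0.0000, 0.0003, 0.0013, 0.0264, 0.0449, 0.0682, 0.4961, 0.3603, 0.0026, 0.0001]  mean=1.0407  Neff=2.6092  idx=[6, 8, 9, 9, 9, 9, 9, 9, 9, 10, 10, 10, 10]
step 2: w=[0.7636, 0.2364, 0.0000, 0.0000, 0.0000, 0.0000, 0.0000, 0.0000, 0.0000, 0.0000, 0.0000, 0.0000, 0.0000]  mean=-0.7538  Neff=1.5650  idx=[0, 0, 0, 0, 0, 0, 0, 0, 0, 0, 1, 1, 1]

post_mean = -0.7538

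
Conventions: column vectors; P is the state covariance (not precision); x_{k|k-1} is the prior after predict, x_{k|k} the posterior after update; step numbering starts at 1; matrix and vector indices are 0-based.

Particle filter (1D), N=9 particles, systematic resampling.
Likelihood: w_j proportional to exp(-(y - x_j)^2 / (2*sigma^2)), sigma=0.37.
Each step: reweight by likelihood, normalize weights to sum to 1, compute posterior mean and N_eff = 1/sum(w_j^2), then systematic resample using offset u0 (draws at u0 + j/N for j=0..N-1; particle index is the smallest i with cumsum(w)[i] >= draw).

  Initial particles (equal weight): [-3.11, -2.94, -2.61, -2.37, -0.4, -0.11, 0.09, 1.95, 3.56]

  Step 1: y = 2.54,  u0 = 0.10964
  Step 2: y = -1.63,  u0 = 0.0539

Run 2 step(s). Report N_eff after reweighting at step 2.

N_eff = 8.0000

step 1: w=[0.0000, 0.0000, 0.0000, 0.0000, 0.0000, 0.0000, 0.0000, 0.9261, 0.0739]  mean=2.0690  Neff=1.1585  idx=[7, 7, 7, 7, 7, 7, 7, 7, 8]
step 2: w=[0.1250, 0.1250, 0.1250, 0.1250, 0.1250, 0.1250, 0.1250, 0.1250, 0.0000]  mean=1.9500  Neff=8.0000  idx=[0, 1, 2, 3, 3, 4, 5, 6, 7]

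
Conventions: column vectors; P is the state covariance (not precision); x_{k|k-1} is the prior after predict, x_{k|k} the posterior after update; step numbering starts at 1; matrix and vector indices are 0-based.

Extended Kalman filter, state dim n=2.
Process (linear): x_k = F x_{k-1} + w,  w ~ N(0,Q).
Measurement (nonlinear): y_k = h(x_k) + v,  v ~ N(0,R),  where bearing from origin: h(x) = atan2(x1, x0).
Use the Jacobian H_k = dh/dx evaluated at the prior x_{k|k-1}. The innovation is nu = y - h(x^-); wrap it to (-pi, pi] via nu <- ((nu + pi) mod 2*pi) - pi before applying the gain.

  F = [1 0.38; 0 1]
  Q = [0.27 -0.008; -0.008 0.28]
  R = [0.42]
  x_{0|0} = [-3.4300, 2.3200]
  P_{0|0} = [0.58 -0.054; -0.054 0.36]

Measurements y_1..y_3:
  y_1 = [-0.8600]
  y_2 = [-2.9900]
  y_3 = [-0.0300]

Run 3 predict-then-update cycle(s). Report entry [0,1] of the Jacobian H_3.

step 1: x^-=[-2.5484, 2.3200]  P^-=[0.8609 0.0748; 0.0748 0.6400]  H_jac=[-0.1953 -0.2146]  S=[0.4886]  K=[-0.3771; -0.3110]  nu=[3.0201]  x^+=[-3.6872, 1.3808]  P^+=[0.7915 0.0175; 0.0175 0.5928]
step 2: x^-=[-3.1624, 1.3808]  P^-=[1.1604 0.2348; 0.2348 0.8728]  H_jac=[-0.1160 -0.2656]  S=[0.5116]  K=[-0.3849; -0.5062]  nu=[0.5633]  x^+=[-3.3792, 1.0957]  P^+=[1.0846 0.1351; 0.1351 0.7416]
step 3: x^-=[-2.9629, 1.0957]  P^-=[1.5643 0.4089; 0.4089 1.0216]  H_jac=[-0.1098 -0.2969]  S=[0.5556]  K=[-0.5277; -0.6268]  nu=[-2.8174]  x^+=[-1.4762, 2.8616]  P^+=[1.4097 0.2251; 0.2251 0.8034]

H_jac[0,1] = -0.2969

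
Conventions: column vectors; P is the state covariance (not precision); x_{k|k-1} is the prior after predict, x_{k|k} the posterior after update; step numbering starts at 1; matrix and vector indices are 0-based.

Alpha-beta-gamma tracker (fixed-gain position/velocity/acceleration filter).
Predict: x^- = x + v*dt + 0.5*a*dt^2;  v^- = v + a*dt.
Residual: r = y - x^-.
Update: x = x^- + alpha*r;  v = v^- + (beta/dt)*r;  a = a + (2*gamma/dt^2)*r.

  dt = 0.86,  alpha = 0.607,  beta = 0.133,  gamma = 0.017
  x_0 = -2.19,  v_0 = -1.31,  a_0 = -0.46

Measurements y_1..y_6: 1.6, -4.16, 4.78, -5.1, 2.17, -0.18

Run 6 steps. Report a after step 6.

step 1: x_pred=-3.4867  r=5.0867  x^+=-0.3991  v^+=-0.9189  a^+=-0.2262
step 2: x_pred=-1.2730  r=-2.8870  x^+=-3.0254  v^+=-1.5599  a^+=-0.3589
step 3: x_pred=-4.4996  r=9.2796  x^+=1.1331  v^+=-0.4334  a^+=0.0677
step 4: x_pred=0.7854  r=-5.8854  x^+=-2.7870  v^+=-1.2854  a^+=-0.2028
step 5: x_pred=-3.9675  r=6.1375  x^+=-0.2420  v^+=-0.5107  a^+=0.0793
step 6: x_pred=-0.6519  r=0.4719  x^+=-0.3654  v^+=-0.3695  a^+=0.1010

a_post = 0.1010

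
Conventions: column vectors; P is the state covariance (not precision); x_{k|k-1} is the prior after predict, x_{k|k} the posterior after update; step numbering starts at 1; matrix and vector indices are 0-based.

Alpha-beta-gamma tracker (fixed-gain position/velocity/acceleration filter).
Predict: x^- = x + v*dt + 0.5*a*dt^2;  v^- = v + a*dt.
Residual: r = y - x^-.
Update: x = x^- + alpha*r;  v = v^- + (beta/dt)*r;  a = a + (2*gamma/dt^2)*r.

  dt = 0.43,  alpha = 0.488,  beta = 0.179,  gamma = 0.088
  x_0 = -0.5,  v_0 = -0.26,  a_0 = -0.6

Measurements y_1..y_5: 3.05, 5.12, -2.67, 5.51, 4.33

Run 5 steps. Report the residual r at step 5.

step 1: x_pred=-0.6673  r=3.7173  x^+=1.1468  v^+=1.0294  a^+=2.9383
step 2: x_pred=1.8611  r=3.2589  x^+=3.4514  v^+=3.6495  a^+=6.0404
step 3: x_pred=5.5792  r=-8.2492  x^+=1.5536  v^+=2.8130  a^+=-1.8117
step 4: x_pred=2.5957  r=2.9143  x^+=4.0179  v^+=3.2471  a^+=0.9624
step 5: x_pred=5.5031  r=-1.1731  x^+=4.9306  v^+=3.1726  a^+=-0.1542

resid = -1.1731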